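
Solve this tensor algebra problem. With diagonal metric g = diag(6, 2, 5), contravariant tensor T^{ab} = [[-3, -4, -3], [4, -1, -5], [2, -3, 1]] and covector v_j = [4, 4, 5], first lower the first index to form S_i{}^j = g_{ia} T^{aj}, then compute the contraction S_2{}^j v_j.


Step 1: lower the first index. For a diagonal metric, g_{ia} T^{aj} = g_{ii} T^{ij} (no sum on i).
g_{22} = 2
S_2{}^1 = 2 * T^{21} = 2 * 4 = 8
S_2{}^2 = 2 * T^{22} = 2 * -1 = -2
S_2{}^3 = 2 * T^{23} = 2 * -5 = -10
Step 2: contract S_2{}^j with v_j.
S_2{}^1 * v_1 = 8 * 4 = 32
S_2{}^2 * v_2 = -2 * 4 = -8
S_2{}^3 * v_3 = -10 * 5 = -50
Result = 32 + -8 + -50 = -26

-26


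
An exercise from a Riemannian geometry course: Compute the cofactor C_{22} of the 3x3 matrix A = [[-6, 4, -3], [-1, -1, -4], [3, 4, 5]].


To find cofactor C_{22}, delete row 2 and column 2.
The resulting 2x2 submatrix is: [[-6, -3], [3, 5]]
Minor M_{22} = -6*5 - -3*3
  = -30 - -9 = -21
Sign = (-1)^(2+2) = (-1)^4 = 1
Cofactor C_{22} = 1 * -21 = -21

-21


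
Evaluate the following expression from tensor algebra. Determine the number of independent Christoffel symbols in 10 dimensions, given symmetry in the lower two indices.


Christoffel symbols Gamma^k_{ij} are symmetric in i,j, so there are d * d(d+1)/2 independent symbols.
d = 10
d(d+1)/2 = 10 * 11 / 2 = 55
Total = 10 * 55 = 550

550


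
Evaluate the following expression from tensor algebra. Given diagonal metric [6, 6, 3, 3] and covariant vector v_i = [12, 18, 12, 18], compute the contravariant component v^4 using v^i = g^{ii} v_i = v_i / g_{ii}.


To raise an index with a diagonal metric: v^i = v_i / g_{ii}.
For index 4: v_4 = 18, g_{44} = 3
v^4 = 18 / 3 = 6

6


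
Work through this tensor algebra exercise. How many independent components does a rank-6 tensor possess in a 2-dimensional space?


The number of components of a rank-r tensor in d dimensions is d^r.
Here d = 2 and r = 6.
2^6 = 64

64


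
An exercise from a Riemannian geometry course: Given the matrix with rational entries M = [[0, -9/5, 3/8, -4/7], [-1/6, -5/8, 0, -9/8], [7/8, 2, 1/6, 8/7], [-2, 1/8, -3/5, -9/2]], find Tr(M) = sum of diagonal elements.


The trace is the sum of diagonal entries.
Diagonal: M[1,1] = 0, M[2,2] = -5/8, M[3,3] = 1/6, M[4,4] = -9/2
Tr(M) = 0 + -5/8 + 1/6 + -9/2
Computing step by step:
After adding M[1,1]: 0
After adding M[2,2]: -5/8
After adding M[3,3]: -11/24
After adding M[4,4]: -119/24
Tr(M) = -119/24

-119/24


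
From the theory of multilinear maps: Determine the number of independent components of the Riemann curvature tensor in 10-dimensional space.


The Riemann tensor in d dimensions has d^2(d^2 - 1)/12 independent components.
d = 10, so d^2 = 100
d^2 - 1 = 99
d^2(d^2 - 1) = 100 * 99 = 9900
Divide by 12: 9900 / 12 = 825

825


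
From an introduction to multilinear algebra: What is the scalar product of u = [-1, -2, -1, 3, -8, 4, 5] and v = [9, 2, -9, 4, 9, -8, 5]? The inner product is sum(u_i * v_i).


The inner product u . v = sum of u_i * v_i.
Term-by-term: -1 * 9, -2 * 2, -1 * -9, 3 * 4, -8 * 9, 4 * -8, 5 * 5
Products: -9, -4, 9, 12, -72, -32, 25
Sum = -9 + -4 + 9 + 12 + -72 + -32 + 25 = -71

-71


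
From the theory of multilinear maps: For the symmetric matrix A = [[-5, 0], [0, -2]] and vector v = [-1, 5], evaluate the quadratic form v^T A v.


First compute Av:
(Av)_1 = -5*-1 + 0*5 = 5
(Av)_2 = 0*-1 + -2*5 = -10
Av = [5, -10]
Then v^T (Av) = -1*5 + 5*-10
= -5 + -50 = -55

-55


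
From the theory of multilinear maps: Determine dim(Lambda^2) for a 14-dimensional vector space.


The dimension of the space of p-forms on an n-dimensional space is C(n, p).
n = 14, p = 2
C(14, 2) = 14! / (2! * 12!) = 91

91


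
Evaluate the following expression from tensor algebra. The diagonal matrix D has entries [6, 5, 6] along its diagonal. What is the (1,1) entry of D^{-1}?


For a diagonal matrix, the inverse has entries (D^{-1})_{ii} = 1/d_{ii}.
The diagonal entries are: d_{11} = 6, d_{22} = 5, d_{33} = 6
We need (D^{-1})_{11} = 1/d_{11} = 1/6 = 1/6

1/6


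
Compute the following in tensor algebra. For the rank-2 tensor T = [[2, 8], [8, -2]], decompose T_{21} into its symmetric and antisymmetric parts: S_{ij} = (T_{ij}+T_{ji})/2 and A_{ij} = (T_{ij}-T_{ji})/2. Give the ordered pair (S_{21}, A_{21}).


T_{21} = 8
T_{12} = 8
S_{21} = (8 + 8)/2 = 16/2 = 8
A_{21} = (8 - 8)/2 = 0/2 = 0
Check: S + A = 8 + 0 = 8 = T_{21}.

(8, 0)


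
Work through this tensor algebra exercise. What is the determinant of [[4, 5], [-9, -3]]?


For a 2x2 matrix [[a, b], [c, d]], det = a*d - b*c.
a = 4, b = 5, c = -9, d = -3
a*d = 4 * -3 = -12
b*c = 5 * -9 = -45
det = -12 - -45 = 33

33


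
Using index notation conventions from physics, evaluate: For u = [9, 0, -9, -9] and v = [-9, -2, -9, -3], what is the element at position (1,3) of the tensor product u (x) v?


The outer product entry T_{ij} = u_i * v_j.
We need i=1, j=3.
u_1 = 9, v_3 = -9
T_{1,3} = 9 * -9 = -81

-81


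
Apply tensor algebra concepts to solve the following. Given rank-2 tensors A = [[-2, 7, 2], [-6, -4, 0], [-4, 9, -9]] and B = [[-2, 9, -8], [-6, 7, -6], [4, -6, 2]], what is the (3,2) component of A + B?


Tensor addition is component-wise: (A + B)_{ij} = A_{ij} + B_{ij}.
A_{32} = 9
B_{32} = -6
(A + B)_{32} = 9 + -6 = 3

3


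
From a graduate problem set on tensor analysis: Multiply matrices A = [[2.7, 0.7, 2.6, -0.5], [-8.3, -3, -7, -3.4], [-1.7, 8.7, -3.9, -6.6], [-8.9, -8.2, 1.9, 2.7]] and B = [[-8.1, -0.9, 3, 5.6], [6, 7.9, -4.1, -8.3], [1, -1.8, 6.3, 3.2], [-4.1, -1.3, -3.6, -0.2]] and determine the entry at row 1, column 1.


(AB)_{ij} = sum_k A_{ik} B_{kj}.
For i=1, j=1:
A_{11} * B_{11} = 2.7 * -8.1 = -21.87
A_{12} * B_{21} = 0.7 * 6 = 4.2
A_{13} * B_{31} = 2.6 * 1 = 2.6
A_{14} * B_{41} = -0.5 * -4.1 = 2.05
Sum = -21.87 + 4.2 + 2.6 + 2.05 = -13.02

-13.02


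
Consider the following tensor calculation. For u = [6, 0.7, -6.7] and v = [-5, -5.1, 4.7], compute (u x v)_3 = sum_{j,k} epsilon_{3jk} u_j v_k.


(u x v)_3 = sum_{j,k} epsilon_{3jk} u_j v_k. Only permutations of (1,2,3) contribute; the two non-zero terms are:
eps_{312} u_1 v_2 = 1 * 6 * -5.1 = -30.6
eps_{321} u_2 v_1 = -1 * 0.7 * -5 = 3.5
(u x v)_3 = -27.1

-27.1


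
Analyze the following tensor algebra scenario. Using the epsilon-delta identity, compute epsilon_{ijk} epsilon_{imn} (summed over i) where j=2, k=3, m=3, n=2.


Using the identity: epsilon_{ijk} epsilon_{imn} = delta_{jm} delta_{kn} - delta_{jn} delta_{km}.
delta_{23} = 0
delta_{32} = 0
delta_{22} = 1
delta_{33} = 1
Result = 0 * 0 - 1 * 1 = 0 - 1 = -1

-1


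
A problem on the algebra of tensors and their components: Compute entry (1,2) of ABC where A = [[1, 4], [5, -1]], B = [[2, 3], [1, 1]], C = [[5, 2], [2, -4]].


(ABC)_{12} = sum_m (AB)_{1m} C_{m2}. First compute row 1 of AB.
(AB)_{11} = 1*2 + 4*1 = 6
(AB)_{12} = 1*3 + 4*1 = 7
Now contract with column 2 of C:
(AB)_{11} * C_{12} = 6 * 2 = 12
(AB)_{12} * C_{22} = 7 * -4 = -28
(ABC)_{12} = 12 + -28 = -16

-16


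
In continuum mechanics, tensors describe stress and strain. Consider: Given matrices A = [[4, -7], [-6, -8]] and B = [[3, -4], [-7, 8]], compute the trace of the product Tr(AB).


Tr(AB) = sum_i (AB)_{ii} where (AB)_{ii} = sum_k A_{ik} B_{ki}.
(AB)_{11} = 4*3 + -7*-7 = 61
(AB)_{22} = -6*-4 + -8*8 = -40
Tr(AB) = 61 + -40 = 21

21


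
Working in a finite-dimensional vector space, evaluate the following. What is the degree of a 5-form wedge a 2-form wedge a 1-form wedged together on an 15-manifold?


The degree of a wedge product is the sum of the degrees of the individual forms.
Degrees: 5, 2, 1
Total degree = 5 + 2 + 1 = 8

8


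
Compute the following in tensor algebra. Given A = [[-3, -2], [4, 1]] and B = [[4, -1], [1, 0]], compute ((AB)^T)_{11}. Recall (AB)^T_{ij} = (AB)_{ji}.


(AB)^T_{ij} = (AB)_{ji} = sum_k A_{jk} B_{ki}.
For i=1, j=1 we need (AB)_{11}:
A_{11} * B_{11} = -3 * 4 = -12
A_{12} * B_{21} = -2 * 1 = -2
Sum = -12 + -2 = -14

-14


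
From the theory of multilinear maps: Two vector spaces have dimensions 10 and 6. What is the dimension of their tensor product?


The dimension of a tensor product is the product of dimensions.
dim(V) = 10, dim(W) = 6
dim(V (x) W) = 10 * 6 = 60

60


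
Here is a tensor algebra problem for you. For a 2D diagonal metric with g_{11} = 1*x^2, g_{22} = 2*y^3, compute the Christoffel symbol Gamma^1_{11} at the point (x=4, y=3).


For a diagonal metric, Gamma^k_{ij} = (1/2) g^{kk} (dg_{ik}/dx_j + dg_{jk}/dx_i - dg_{ij}/dx_k).
The metric is diagonal, so g_{ab} = 0 for a != b.
At the given point: g_{11} = 16, g_{22} = 54
g^{11} = 1/16
dg_{11}/dx_1 = dg_{11}/dx_1 = 8
dg_{11}/dx_1 = dg_{11}/dx_1 = 8
dg_{11}/dx_1 = dg_{11}/dx_1 = 8
Numerator = 8 + 8 - 8 = 8
Gamma^1_{11} = 8 / (2 * 16) = 1/4

1/4


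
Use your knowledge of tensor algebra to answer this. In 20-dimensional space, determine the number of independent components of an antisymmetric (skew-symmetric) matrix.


An antisymmetric rank-2 tensor satisfies A_{ij} = -A_{ji}, so diagonal entries are zero.
The independent components are the upper-triangular entries: C(n, 2) = n(n-1)/2.
n = 20
C(20, 2) = 20 * 19 / 2 = 380 / 2 = 190

190


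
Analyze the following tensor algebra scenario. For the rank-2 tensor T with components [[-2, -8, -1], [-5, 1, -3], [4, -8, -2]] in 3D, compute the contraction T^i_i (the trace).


The contraction (trace) of a rank-2 tensor is the sum of its diagonal elements.
Diagonal entries: A[1,1] = -2, A[2,2] = 1, A[3,3] = -2
Tr(A) = -2 + 1 + -2 = -3

-3


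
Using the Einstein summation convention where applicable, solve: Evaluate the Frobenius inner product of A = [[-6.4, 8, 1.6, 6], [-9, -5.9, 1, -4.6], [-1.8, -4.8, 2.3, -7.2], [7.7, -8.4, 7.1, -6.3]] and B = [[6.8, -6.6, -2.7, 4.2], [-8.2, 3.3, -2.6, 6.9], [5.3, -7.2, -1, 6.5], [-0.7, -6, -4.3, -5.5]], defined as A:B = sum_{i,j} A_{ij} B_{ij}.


A:B = sum over all i,j of A_{ij} * B_{ij}.
Row 1: -6.4*6.8=-43.52, 8*-6.6=-52.8, 1.6*-2.7=-4.32, 6*4.2=25.2 => row sum = -75.44
Row 2: -9*-8.2=73.8, -5.9*3.3=-19.47, 1*-2.6=-2.6, -4.6*6.9=-31.74 => row sum = 19.99
Row 3: -1.8*5.3=-9.54, -4.8*-7.2=34.56, 2.3*-1=-2.3, -7.2*6.5=-46.8 => row sum = -24.08
Row 4: 7.7*-0.7=-5.39, -8.4*-6=50.4, 7.1*-4.3=-30.53, -6.3*-5.5=34.65 => row sum = 49.13
Total = -75.44 + 19.99 + -24.08 + 49.13 = -30.4

-30.4


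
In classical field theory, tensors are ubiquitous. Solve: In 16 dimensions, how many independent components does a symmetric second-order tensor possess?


A symmetric rank-2 tensor in d dimensions has d(d+1)/2 independent components.
d = 16
d(d+1)/2 = 16 * 17 / 2 = 272 / 2 = 136

136


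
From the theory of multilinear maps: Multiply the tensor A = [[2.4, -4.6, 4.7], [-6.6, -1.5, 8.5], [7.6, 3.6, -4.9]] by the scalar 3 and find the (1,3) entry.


Scalar multiplication: (cA)_{ij} = c * A_{ij}.
c = 3
A_{13} = 4.7
(cA)_{13} = 3 * 4.7 = 14.1

14.1


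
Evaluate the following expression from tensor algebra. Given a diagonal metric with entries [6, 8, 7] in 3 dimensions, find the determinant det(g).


For a diagonal metric, the determinant is the product of diagonal entries.
Diagonal entries: 6, 8, 7
det(g) = 6 * 8 * 7 = 336

336


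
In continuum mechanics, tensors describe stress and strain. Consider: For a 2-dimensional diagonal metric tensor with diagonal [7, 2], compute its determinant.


For a diagonal metric, the determinant is the product of diagonal entries.
Diagonal entries: 7, 2
det(g) = 7 * 2 = 14

14


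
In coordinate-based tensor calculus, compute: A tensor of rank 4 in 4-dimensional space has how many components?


The number of components of a rank-r tensor in d dimensions is d^r.
Here d = 4 and r = 4.
4^4 = 256

256


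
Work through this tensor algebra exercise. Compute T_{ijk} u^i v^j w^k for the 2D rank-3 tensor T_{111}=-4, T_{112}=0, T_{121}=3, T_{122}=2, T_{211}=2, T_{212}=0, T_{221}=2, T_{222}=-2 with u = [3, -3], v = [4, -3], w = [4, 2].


S = sum over i,j,k of T_{ijk} u_i v_j w_k. Expanding all 8 terms:
T_{111}*u_1*v_1*w_1 = -4*3*4*4 = -192  (running total: -192)
T_{112}*u_1*v_1*w_2 = 0*3*4*2 = 0  (running total: -192)
T_{121}*u_1*v_2*w_1 = 3*3*-3*4 = -108  (running total: -300)
T_{122}*u_1*v_2*w_2 = 2*3*-3*2 = -36  (running total: -336)
T_{211}*u_2*v_1*w_1 = 2*-3*4*4 = -96  (running total: -432)
T_{212}*u_2*v_1*w_2 = 0*-3*4*2 = 0  (running total: -432)
T_{221}*u_2*v_2*w_1 = 2*-3*-3*4 = 72  (running total: -360)
T_{222}*u_2*v_2*w_2 = -2*-3*-3*2 = -36  (running total: -396)
S = -396

-396


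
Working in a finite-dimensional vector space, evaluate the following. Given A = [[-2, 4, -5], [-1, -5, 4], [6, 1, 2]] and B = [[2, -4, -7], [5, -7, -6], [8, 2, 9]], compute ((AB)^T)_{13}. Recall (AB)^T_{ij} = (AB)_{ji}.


(AB)^T_{ij} = (AB)_{ji} = sum_k A_{jk} B_{ki}.
For i=1, j=3 we need (AB)_{31}:
A_{31} * B_{11} = 6 * 2 = 12
A_{32} * B_{21} = 1 * 5 = 5
A_{33} * B_{31} = 2 * 8 = 16
Sum = 12 + 5 + 16 = 33

33


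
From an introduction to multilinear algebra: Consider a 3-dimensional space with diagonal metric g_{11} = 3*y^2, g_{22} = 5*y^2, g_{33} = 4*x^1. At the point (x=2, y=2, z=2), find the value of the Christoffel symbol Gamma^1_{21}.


For a diagonal metric, Gamma^k_{ij} = (1/2) g^{kk} (dg_{ik}/dx_j + dg_{jk}/dx_i - dg_{ij}/dx_k).
The metric is diagonal, so g_{ab} = 0 for a != b.
At the given point: g_{11} = 12, g_{22} = 20, g_{33} = 8
g^{11} = 1/12
dg_{21}/dx_1 = 0 (off-diagonal)
dg_{11}/dx_2 = dg_{11}/dx_2 = 12
dg_{21}/dx_1 = 0 (off-diagonal)
Numerator = 0 + 12 - 0 = 12
Gamma^1_{21} = 12 / (2 * 12) = 1/2

1/2


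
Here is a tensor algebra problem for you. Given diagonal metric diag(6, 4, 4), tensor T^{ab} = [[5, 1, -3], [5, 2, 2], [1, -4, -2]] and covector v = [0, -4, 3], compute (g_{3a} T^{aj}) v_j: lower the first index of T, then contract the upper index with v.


Step 1: lower the first index. For a diagonal metric, g_{ia} T^{aj} = g_{ii} T^{ij} (no sum on i).
g_{33} = 4
S_3{}^1 = 4 * T^{31} = 4 * 1 = 4
S_3{}^2 = 4 * T^{32} = 4 * -4 = -16
S_3{}^3 = 4 * T^{33} = 4 * -2 = -8
Step 2: contract S_3{}^j with v_j.
S_3{}^1 * v_1 = 4 * 0 = 0
S_3{}^2 * v_2 = -16 * -4 = 64
S_3{}^3 * v_3 = -8 * 3 = -24
Result = 0 + 64 + -24 = 40

40


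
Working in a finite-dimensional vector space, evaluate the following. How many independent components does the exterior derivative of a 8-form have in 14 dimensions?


The exterior derivative of a p-form is a (p+1)-form.
Its number of independent components is C(n, p+1).
n = 14, p+1 = 9
C(14, 9) = 2002

2002


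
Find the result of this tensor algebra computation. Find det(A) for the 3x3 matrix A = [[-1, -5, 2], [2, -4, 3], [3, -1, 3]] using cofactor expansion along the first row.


Expanding along the first row, det(A) = a11*M_11 - a12*M_12 + a13*M_13, where M_1j is the (1,j) minor.
Minor M_11 = -4*3 - 3*-1 = -9
Minor M_12 = 2*3 - 3*3 = -3
Minor M_13 = 2*-1 - -4*3 = 10
det = -1*(-9) - -5*(-3) + 2*(10)
    = 9 - 15 + 20
    = 14

14


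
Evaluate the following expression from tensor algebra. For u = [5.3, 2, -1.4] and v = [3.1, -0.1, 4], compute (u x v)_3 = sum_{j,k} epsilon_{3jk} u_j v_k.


(u x v)_3 = sum_{j,k} epsilon_{3jk} u_j v_k. Only permutations of (1,2,3) contribute; the two non-zero terms are:
eps_{312} u_1 v_2 = 1 * 5.3 * -0.1 = -0.53
eps_{321} u_2 v_1 = -1 * 2 * 3.1 = -6.2
(u x v)_3 = -6.73

-6.73


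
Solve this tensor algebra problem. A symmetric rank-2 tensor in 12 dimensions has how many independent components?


A symmetric rank-2 tensor in d dimensions has d(d+1)/2 independent components.
d = 12
d(d+1)/2 = 12 * 13 / 2 = 156 / 2 = 78

78


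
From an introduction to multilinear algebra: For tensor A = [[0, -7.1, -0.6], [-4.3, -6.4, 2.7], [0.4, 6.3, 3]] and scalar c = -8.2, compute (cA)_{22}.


Scalar multiplication: (cA)_{ij} = c * A_{ij}.
c = -8.2
A_{22} = -6.4
(cA)_{22} = -8.2 * -6.4 = 52.48

52.48


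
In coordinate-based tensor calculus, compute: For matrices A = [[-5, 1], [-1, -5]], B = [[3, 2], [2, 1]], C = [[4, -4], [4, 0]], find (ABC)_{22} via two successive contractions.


(ABC)_{22} = sum_m (AB)_{2m} C_{m2}. First compute row 2 of AB.
(AB)_{21} = -1*3 + -5*2 = -13
(AB)_{22} = -1*2 + -5*1 = -7
Now contract with column 2 of C:
(AB)_{21} * C_{12} = -13 * -4 = 52
(AB)_{22} * C_{22} = -7 * 0 = 0
(ABC)_{22} = 52 + 0 = 52

52


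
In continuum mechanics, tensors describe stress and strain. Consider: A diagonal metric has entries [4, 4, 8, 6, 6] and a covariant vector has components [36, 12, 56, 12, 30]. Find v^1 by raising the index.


To raise an index with a diagonal metric: v^i = v_i / g_{ii}.
For index 1: v_1 = 36, g_{11} = 4
v^1 = 36 / 4 = 9

9


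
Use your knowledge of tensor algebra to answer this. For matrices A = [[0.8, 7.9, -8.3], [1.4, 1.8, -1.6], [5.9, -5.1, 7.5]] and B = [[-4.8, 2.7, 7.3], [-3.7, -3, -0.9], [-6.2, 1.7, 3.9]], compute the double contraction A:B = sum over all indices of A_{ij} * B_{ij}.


A:B = sum over all i,j of A_{ij} * B_{ij}.
Row 1: 0.8*-4.8=-3.84, 7.9*2.7=21.33, -8.3*7.3=-60.59 => row sum = -43.1
Row 2: 1.4*-3.7=-5.18, 1.8*-3=-5.4, -1.6*-0.9=1.44 => row sum = -9.14
Row 3: 5.9*-6.2=-36.58, -5.1*1.7=-8.67, 7.5*3.9=29.25 => row sum = -16
Total = -43.1 + -9.14 + -16 = -68.24

-68.24


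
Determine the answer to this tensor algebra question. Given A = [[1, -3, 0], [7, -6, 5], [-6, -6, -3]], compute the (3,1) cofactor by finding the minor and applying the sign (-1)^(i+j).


To find cofactor C_{31}, delete row 3 and column 1.
The resulting 2x2 submatrix is: [[-3, 0], [-6, 5]]
Minor M_{31} = -3*5 - 0*-6
  = -15 - 0 = -15
Sign = (-1)^(3+1) = (-1)^4 = 1
Cofactor C_{31} = 1 * -15 = -15

-15


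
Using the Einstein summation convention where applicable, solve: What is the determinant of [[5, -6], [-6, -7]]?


For a 2x2 matrix [[a, b], [c, d]], det = a*d - b*c.
a = 5, b = -6, c = -6, d = -7
a*d = 5 * -7 = -35
b*c = -6 * -6 = 36
det = -35 - 36 = -71

-71


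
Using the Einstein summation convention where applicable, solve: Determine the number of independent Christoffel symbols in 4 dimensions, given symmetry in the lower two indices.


Christoffel symbols Gamma^k_{ij} are symmetric in i,j, so there are d * d(d+1)/2 independent symbols.
d = 4
d(d+1)/2 = 4 * 5 / 2 = 10
Total = 4 * 10 = 40

40


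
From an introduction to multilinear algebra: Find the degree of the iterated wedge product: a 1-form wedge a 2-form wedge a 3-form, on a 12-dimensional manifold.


The degree of a wedge product is the sum of the degrees of the individual forms.
Degrees: 1, 2, 3
Total degree = 1 + 2 + 3 = 6

6


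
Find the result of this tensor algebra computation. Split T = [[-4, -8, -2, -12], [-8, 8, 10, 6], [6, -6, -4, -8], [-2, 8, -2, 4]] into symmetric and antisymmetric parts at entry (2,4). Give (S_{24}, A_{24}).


T_{24} = 6
T_{42} = 8
S_{24} = (6 + 8)/2 = 14/2 = 7
A_{24} = (6 - 8)/2 = -2/2 = -1
Check: S + A = 7 + -1 = 6 = T_{24}.

(7, -1)


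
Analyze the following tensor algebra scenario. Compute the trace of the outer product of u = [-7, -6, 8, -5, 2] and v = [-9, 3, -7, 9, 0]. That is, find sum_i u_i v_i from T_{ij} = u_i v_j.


The outer product gives T_{ij} = u_i v_j.
The trace (contraction) is Tr(T) = sum_i T_{ii} = sum_i u_i v_i.
Diagonal entries:
T_{11} = u_1 * v_1 = -7 * -9 = 63
T_{22} = u_2 * v_2 = -6 * 3 = -18
T_{33} = u_3 * v_3 = 8 * -7 = -56
T_{44} = u_4 * v_4 = -5 * 9 = -45
T_{55} = u_5 * v_5 = 2 * 0 = 0
Tr(T) = 63 + -18 + -56 + -45 + 0 = -56

-56


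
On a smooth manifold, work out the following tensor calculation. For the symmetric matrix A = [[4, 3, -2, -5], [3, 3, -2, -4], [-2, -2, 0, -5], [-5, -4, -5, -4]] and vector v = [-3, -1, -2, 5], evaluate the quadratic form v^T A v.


First compute Av:
(Av)_1 = 4*-3 + 3*-1 + -2*-2 + -5*5 = -36
(Av)_2 = 3*-3 + 3*-1 + -2*-2 + -4*5 = -28
(Av)_3 = -2*-3 + -2*-1 + 0*-2 + -5*5 = -17
(Av)_4 = -5*-3 + -4*-1 + -5*-2 + -4*5 = 9
Av = [-36, -28, -17, 9]
Then v^T (Av) = -3*-36 + -1*-28 + -2*-17 + 5*9
= 108 + 28 + 34 + 45 = 215

215


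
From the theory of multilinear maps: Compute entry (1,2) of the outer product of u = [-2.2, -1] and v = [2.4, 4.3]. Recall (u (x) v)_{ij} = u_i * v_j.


The outer product entry T_{ij} = u_i * v_j.
We need i=1, j=2.
u_1 = -2.2, v_2 = 4.3
T_{1,2} = -2.2 * 4.3 = -9.46

-9.46


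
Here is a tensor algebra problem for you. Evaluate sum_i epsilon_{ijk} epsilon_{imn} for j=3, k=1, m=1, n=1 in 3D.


Using the identity: epsilon_{ijk} epsilon_{imn} = delta_{jm} delta_{kn} - delta_{jn} delta_{km}.
delta_{31} = 0
delta_{11} = 1
delta_{31} = 0
delta_{11} = 1
Result = 0 * 1 - 0 * 1 = 0 - 0 = 0

0


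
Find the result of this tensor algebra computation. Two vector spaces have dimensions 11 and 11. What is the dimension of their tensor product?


The dimension of a tensor product is the product of dimensions.
dim(V) = 11, dim(W) = 11
dim(V (x) W) = 11 * 11 = 121

121


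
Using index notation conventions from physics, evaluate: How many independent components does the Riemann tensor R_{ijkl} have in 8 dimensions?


The Riemann tensor in d dimensions has d^2(d^2 - 1)/12 independent components.
d = 8, so d^2 = 64
d^2 - 1 = 63
d^2(d^2 - 1) = 64 * 63 = 4032
Divide by 12: 4032 / 12 = 336

336


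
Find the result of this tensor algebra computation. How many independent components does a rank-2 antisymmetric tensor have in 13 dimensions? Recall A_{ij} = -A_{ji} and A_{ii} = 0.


An antisymmetric rank-2 tensor satisfies A_{ij} = -A_{ji}, so diagonal entries are zero.
The independent components are the upper-triangular entries: C(n, 2) = n(n-1)/2.
n = 13
C(13, 2) = 13 * 12 / 2 = 156 / 2 = 78

78


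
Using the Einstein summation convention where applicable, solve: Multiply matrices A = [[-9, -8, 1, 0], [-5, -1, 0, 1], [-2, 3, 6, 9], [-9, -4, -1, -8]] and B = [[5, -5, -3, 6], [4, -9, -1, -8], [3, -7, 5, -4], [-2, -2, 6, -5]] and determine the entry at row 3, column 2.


(AB)_{ij} = sum_k A_{ik} B_{kj}.
For i=3, j=2:
A_{31} * B_{12} = -2 * -5 = 10
A_{32} * B_{22} = 3 * -9 = -27
A_{33} * B_{32} = 6 * -7 = -42
A_{34} * B_{42} = 9 * -2 = -18
Sum = 10 + -27 + -42 + -18 = -77

-77


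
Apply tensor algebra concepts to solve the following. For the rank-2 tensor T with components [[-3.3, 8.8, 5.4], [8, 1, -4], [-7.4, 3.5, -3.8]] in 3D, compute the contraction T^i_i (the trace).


The contraction (trace) of a rank-2 tensor is the sum of its diagonal elements.
Diagonal entries: A[1,1] = -3.3, A[2,2] = 1, A[3,3] = -3.8
Tr(A) = -3.3 + 1 + -3.8 = -6.1

-6.1


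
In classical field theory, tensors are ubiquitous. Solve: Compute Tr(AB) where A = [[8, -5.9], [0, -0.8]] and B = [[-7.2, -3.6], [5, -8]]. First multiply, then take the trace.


Tr(AB) = sum_i (AB)_{ii} where (AB)_{ii} = sum_k A_{ik} B_{ki}.
(AB)_{11} = 8*-7.2 + -5.9*5 = -87.1
(AB)_{22} = 0*-3.6 + -0.8*-8 = 6.4
Tr(AB) = -87.1 + 6.4 = -80.7

-80.7


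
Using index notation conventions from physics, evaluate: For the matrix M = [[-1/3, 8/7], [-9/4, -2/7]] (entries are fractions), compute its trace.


The trace is the sum of diagonal entries.
Diagonal: M[1,1] = -1/3, M[2,2] = -2/7
Tr(M) = -1/3 + -2/7
Computing step by step:
After adding M[1,1]: -1/3
After adding M[2,2]: -13/21
Tr(M) = -13/21

-13/21


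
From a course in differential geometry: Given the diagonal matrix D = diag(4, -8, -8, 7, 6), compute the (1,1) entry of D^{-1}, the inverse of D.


For a diagonal matrix, the inverse has entries (D^{-1})_{ii} = 1/d_{ii}.
The diagonal entries are: d_{11} = 4, d_{22} = -8, d_{33} = -8, d_{44} = 7, d_{55} = 6
We need (D^{-1})_{11} = 1/d_{11} = 1/4 = 1/4

1/4


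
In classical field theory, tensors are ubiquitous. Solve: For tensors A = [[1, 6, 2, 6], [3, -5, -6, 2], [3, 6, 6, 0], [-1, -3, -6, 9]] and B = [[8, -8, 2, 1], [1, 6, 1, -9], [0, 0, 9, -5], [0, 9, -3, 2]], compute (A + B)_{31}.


Tensor addition is component-wise: (A + B)_{ij} = A_{ij} + B_{ij}.
A_{31} = 3
B_{31} = 0
(A + B)_{31} = 3 + 0 = 3

3


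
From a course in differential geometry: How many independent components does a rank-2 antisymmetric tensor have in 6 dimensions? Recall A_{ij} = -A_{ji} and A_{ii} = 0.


An antisymmetric rank-2 tensor satisfies A_{ij} = -A_{ji}, so diagonal entries are zero.
The independent components are the upper-triangular entries: C(n, 2) = n(n-1)/2.
n = 6
C(6, 2) = 6 * 5 / 2 = 30 / 2 = 15

15


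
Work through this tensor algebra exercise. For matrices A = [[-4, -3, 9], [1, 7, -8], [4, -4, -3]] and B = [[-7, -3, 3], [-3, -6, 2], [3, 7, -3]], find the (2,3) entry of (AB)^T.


(AB)^T_{ij} = (AB)_{ji} = sum_k A_{jk} B_{ki}.
For i=2, j=3 we need (AB)_{32}:
A_{31} * B_{12} = 4 * -3 = -12
A_{32} * B_{22} = -4 * -6 = 24
A_{33} * B_{32} = -3 * 7 = -21
Sum = -12 + 24 + -21 = -9

-9


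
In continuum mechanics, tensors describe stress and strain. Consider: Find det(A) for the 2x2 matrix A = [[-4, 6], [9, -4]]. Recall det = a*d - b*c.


For a 2x2 matrix [[a, b], [c, d]], det = a*d - b*c.
a = -4, b = 6, c = 9, d = -4
a*d = -4 * -4 = 16
b*c = 6 * 9 = 54
det = 16 - 54 = -38

-38


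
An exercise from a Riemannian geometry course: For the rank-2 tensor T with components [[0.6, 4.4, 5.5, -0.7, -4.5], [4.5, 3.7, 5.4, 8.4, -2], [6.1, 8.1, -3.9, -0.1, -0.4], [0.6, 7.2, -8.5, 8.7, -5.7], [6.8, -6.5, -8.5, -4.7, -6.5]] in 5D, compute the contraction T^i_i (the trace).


The contraction (trace) of a rank-2 tensor is the sum of its diagonal elements.
Diagonal entries: A[1,1] = 0.6, A[2,2] = 3.7, A[3,3] = -3.9, A[4,4] = 8.7, A[5,5] = -6.5
Tr(A) = 0.6 + 3.7 + -3.9 + 8.7 + -6.5 = 2.6

2.6


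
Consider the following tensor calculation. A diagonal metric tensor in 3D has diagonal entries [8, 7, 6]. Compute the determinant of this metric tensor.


For a diagonal metric, the determinant is the product of diagonal entries.
Diagonal entries: 8, 7, 6
det(g) = 8 * 7 * 6 = 336

336


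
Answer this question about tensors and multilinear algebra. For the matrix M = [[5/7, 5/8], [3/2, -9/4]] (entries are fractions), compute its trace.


The trace is the sum of diagonal entries.
Diagonal: M[1,1] = 5/7, M[2,2] = -9/4
Tr(M) = 5/7 + -9/4
Computing step by step:
After adding M[1,1]: 5/7
After adding M[2,2]: -43/28
Tr(M) = -43/28

-43/28


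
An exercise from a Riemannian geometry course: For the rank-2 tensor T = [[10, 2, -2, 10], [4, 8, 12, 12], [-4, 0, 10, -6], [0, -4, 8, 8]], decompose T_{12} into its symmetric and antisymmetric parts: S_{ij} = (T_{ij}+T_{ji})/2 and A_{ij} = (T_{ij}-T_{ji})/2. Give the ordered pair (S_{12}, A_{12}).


T_{12} = 2
T_{21} = 4
S_{12} = (2 + 4)/2 = 6/2 = 3
A_{12} = (2 - 4)/2 = -2/2 = -1
Check: S + A = 3 + -1 = 2 = T_{12}.

(3, -1)


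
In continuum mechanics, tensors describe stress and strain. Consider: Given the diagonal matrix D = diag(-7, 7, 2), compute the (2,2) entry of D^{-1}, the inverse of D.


For a diagonal matrix, the inverse has entries (D^{-1})_{ii} = 1/d_{ii}.
The diagonal entries are: d_{11} = -7, d_{22} = 7, d_{33} = 2
We need (D^{-1})_{22} = 1/d_{22} = 1/7 = 1/7

1/7


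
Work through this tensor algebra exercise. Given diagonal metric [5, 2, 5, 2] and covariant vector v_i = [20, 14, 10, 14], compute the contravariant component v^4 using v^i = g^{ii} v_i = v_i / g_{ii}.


To raise an index with a diagonal metric: v^i = v_i / g_{ii}.
For index 4: v_4 = 14, g_{44} = 2
v^4 = 14 / 2 = 7

7


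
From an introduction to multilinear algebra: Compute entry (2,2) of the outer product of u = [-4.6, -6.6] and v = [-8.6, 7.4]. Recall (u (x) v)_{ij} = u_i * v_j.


The outer product entry T_{ij} = u_i * v_j.
We need i=2, j=2.
u_2 = -6.6, v_2 = 7.4
T_{2,2} = -6.6 * 7.4 = -48.84

-48.84


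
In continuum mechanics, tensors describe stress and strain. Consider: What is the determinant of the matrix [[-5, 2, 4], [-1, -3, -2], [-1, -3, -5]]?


Expanding along the first row, det(A) = a11*M_11 - a12*M_12 + a13*M_13, where M_1j is the (1,j) minor.
Minor M_11 = -3*-5 - -2*-3 = 9
Minor M_12 = -1*-5 - -2*-1 = 3
Minor M_13 = -1*-3 - -3*-1 = 0
det = -5*(9) - 2*(3) + 4*(0)
    = -45 - 6 + 0
    = -51

-51


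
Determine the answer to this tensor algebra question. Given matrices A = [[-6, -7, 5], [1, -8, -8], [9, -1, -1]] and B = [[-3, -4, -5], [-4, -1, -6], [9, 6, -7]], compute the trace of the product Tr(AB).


Tr(AB) = sum_i (AB)_{ii} where (AB)_{ii} = sum_k A_{ik} B_{ki}.
(AB)_{11} = -6*-3 + -7*-4 + 5*9 = 91
(AB)_{22} = 1*-4 + -8*-1 + -8*6 = -44
(AB)_{33} = 9*-5 + -1*-6 + -1*-7 = -32
Tr(AB) = 91 + -44 + -32 = 15

15


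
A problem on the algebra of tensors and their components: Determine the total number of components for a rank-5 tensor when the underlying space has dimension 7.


The number of components of a rank-r tensor in d dimensions is d^r.
Here d = 7 and r = 5.
7^5 = 16807

16807


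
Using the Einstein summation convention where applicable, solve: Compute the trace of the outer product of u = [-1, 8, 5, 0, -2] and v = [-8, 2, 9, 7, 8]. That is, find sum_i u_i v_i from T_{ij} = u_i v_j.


The outer product gives T_{ij} = u_i v_j.
The trace (contraction) is Tr(T) = sum_i T_{ii} = sum_i u_i v_i.
Diagonal entries:
T_{11} = u_1 * v_1 = -1 * -8 = 8
T_{22} = u_2 * v_2 = 8 * 2 = 16
T_{33} = u_3 * v_3 = 5 * 9 = 45
T_{44} = u_4 * v_4 = 0 * 7 = 0
T_{55} = u_5 * v_5 = -2 * 8 = -16
Tr(T) = 8 + 16 + 45 + 0 + -16 = 53

53


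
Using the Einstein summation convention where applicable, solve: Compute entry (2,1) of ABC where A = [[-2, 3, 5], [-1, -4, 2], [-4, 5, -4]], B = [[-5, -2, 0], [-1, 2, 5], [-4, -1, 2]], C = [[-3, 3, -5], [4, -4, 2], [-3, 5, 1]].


(ABC)_{21} = sum_m (AB)_{2m} C_{m1}. First compute row 2 of AB.
(AB)_{21} = -1*-5 + -4*-1 + 2*-4 = 1
(AB)_{22} = -1*-2 + -4*2 + 2*-1 = -8
(AB)_{23} = -1*0 + -4*5 + 2*2 = -16
Now contract with column 1 of C:
(AB)_{21} * C_{11} = 1 * -3 = -3
(AB)_{22} * C_{21} = -8 * 4 = -32
(AB)_{23} * C_{31} = -16 * -3 = 48
(ABC)_{21} = -3 + -32 + 48 = 13

13


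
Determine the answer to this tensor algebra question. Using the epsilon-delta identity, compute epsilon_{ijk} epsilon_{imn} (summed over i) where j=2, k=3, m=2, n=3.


Using the identity: epsilon_{ijk} epsilon_{imn} = delta_{jm} delta_{kn} - delta_{jn} delta_{km}.
delta_{22} = 1
delta_{33} = 1
delta_{23} = 0
delta_{32} = 0
Result = 1 * 1 - 0 * 0 = 1 - 0 = 1

1


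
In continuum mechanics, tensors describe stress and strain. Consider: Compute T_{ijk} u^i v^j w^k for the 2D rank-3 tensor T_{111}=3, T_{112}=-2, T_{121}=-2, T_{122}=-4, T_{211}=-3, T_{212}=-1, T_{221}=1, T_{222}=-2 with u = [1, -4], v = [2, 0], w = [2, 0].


S = sum over i,j,k of T_{ijk} u_i v_j w_k. Expanding all 8 terms:
T_{111}*u_1*v_1*w_1 = 3*1*2*2 = 12  (running total: 12)
T_{112}*u_1*v_1*w_2 = -2*1*2*0 = 0  (running total: 12)
T_{121}*u_1*v_2*w_1 = -2*1*0*2 = 0  (running total: 12)
T_{122}*u_1*v_2*w_2 = -4*1*0*0 = 0  (running total: 12)
T_{211}*u_2*v_1*w_1 = -3*-4*2*2 = 48  (running total: 60)
T_{212}*u_2*v_1*w_2 = -1*-4*2*0 = 0  (running total: 60)
T_{221}*u_2*v_2*w_1 = 1*-4*0*2 = 0  (running total: 60)
T_{222}*u_2*v_2*w_2 = -2*-4*0*0 = 0  (running total: 60)
S = 60

60


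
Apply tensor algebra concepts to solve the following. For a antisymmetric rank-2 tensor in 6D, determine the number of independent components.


A antisymmetric rank-2 tensor in d dimensions has d(d-1)/2 independent components.
d = 6
d(d-1)/2 = 6 * 5 / 2 = 30 / 2 = 15

15


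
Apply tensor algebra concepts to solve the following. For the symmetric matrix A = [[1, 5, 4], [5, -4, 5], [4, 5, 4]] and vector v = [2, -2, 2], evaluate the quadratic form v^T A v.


First compute Av:
(Av)_1 = 1*2 + 5*-2 + 4*2 = 0
(Av)_2 = 5*2 + -4*-2 + 5*2 = 28
(Av)_3 = 4*2 + 5*-2 + 4*2 = 6
Av = [0, 28, 6]
Then v^T (Av) = 2*0 + -2*28 + 2*6
= 0 + -56 + 12 = -44

-44


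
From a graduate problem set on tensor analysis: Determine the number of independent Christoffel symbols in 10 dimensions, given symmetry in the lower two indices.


Christoffel symbols Gamma^k_{ij} are symmetric in i,j, so there are d * d(d+1)/2 independent symbols.
d = 10
d(d+1)/2 = 10 * 11 / 2 = 55
Total = 10 * 55 = 550

550


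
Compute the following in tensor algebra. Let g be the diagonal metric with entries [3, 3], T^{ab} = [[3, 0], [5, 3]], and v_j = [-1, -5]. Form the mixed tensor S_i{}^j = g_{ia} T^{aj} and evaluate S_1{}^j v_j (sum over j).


Step 1: lower the first index. For a diagonal metric, g_{ia} T^{aj} = g_{ii} T^{ij} (no sum on i).
g_{11} = 3
S_1{}^1 = 3 * T^{11} = 3 * 3 = 9
S_1{}^2 = 3 * T^{12} = 3 * 0 = 0
Step 2: contract S_1{}^j with v_j.
S_1{}^1 * v_1 = 9 * -1 = -9
S_1{}^2 * v_2 = 0 * -5 = 0
Result = -9 + 0 = -9

-9


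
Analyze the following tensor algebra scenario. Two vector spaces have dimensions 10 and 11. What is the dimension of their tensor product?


The dimension of a tensor product is the product of dimensions.
dim(V) = 10, dim(W) = 11
dim(V (x) W) = 10 * 11 = 110

110


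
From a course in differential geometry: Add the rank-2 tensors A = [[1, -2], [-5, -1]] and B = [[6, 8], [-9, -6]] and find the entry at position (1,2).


Tensor addition is component-wise: (A + B)_{ij} = A_{ij} + B_{ij}.
A_{12} = -2
B_{12} = 8
(A + B)_{12} = -2 + 8 = 6

6


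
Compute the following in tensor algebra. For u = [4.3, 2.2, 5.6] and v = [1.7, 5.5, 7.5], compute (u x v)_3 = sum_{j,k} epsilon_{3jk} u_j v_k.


(u x v)_3 = sum_{j,k} epsilon_{3jk} u_j v_k. Only permutations of (1,2,3) contribute; the two non-zero terms are:
eps_{312} u_1 v_2 = 1 * 4.3 * 5.5 = 23.65
eps_{321} u_2 v_1 = -1 * 2.2 * 1.7 = -3.74
(u x v)_3 = 19.91

19.91


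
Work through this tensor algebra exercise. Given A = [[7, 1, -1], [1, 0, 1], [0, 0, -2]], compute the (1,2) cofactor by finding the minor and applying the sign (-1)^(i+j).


To find cofactor C_{12}, delete row 1 and column 2.
The resulting 2x2 submatrix is: [[1, 1], [0, -2]]
Minor M_{12} = 1*-2 - 1*0
  = -2 - 0 = -2
Sign = (-1)^(1+2) = (-1)^3 = -1
Cofactor C_{12} = -1 * -2 = 2

2


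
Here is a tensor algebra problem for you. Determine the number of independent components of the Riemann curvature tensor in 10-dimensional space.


The Riemann tensor in d dimensions has d^2(d^2 - 1)/12 independent components.
d = 10, so d^2 = 100
d^2 - 1 = 99
d^2(d^2 - 1) = 100 * 99 = 9900
Divide by 12: 9900 / 12 = 825

825


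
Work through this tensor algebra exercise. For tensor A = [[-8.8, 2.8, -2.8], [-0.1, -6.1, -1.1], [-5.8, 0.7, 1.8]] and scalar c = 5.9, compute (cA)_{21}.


Scalar multiplication: (cA)_{ij} = c * A_{ij}.
c = 5.9
A_{21} = -0.1
(cA)_{21} = 5.9 * -0.1 = -0.59

-0.59


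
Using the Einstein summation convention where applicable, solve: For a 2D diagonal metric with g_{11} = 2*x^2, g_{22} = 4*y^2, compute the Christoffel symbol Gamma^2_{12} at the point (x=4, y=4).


For a diagonal metric, Gamma^k_{ij} = (1/2) g^{kk} (dg_{ik}/dx_j + dg_{jk}/dx_i - dg_{ij}/dx_k).
The metric is diagonal, so g_{ab} = 0 for a != b.
At the given point: g_{11} = 32, g_{22} = 64
g^{22} = 1/64
dg_{12}/dx_2 = 0 (off-diagonal)
dg_{22}/dx_1 = dg_{22}/dx_1 = 0
dg_{12}/dx_2 = 0 (off-diagonal)
Numerator = 0 + 0 - 0 = 0
Gamma^2_{12} = 0 / (2 * 64) = 0

0


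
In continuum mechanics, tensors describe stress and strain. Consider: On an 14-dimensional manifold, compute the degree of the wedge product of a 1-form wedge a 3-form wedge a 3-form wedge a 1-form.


The degree of a wedge product is the sum of the degrees of the individual forms.
Degrees: 1, 3, 3, 1
Total degree = 1 + 3 + 3 + 1 = 8

8


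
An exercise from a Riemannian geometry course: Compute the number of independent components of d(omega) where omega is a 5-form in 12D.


The exterior derivative of a p-form is a (p+1)-form.
Its number of independent components is C(n, p+1).
n = 12, p+1 = 6
C(12, 6) = 924

924


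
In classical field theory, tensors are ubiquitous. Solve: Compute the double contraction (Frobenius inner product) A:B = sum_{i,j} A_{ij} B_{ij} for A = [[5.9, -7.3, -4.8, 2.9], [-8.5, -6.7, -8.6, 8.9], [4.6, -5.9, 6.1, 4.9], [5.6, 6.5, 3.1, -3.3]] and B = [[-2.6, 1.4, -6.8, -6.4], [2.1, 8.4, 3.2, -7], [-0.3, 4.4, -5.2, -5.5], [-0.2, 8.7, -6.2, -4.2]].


A:B = sum over all i,j of A_{ij} * B_{ij}.
Row 1: 5.9*-2.6=-15.34, -7.3*1.4=-10.22, -4.8*-6.8=32.64, 2.9*-6.4=-18.56 => row sum = -11.48
Row 2: -8.5*2.1=-17.85, -6.7*8.4=-56.28, -8.6*3.2=-27.52, 8.9*-7=-62.3 => row sum = -163.95
Row 3: 4.6*-0.3=-1.38, -5.9*4.4=-25.96, 6.1*-5.2=-31.72, 4.9*-5.5=-26.95 => row sum = -86.01
Row 4: 5.6*-0.2=-1.12, 6.5*8.7=56.55, 3.1*-6.2=-19.22, -3.3*-4.2=13.86 => row sum = 50.07
Total = -11.48 + -163.95 + -86.01 + 50.07 = -211.37

-211.37


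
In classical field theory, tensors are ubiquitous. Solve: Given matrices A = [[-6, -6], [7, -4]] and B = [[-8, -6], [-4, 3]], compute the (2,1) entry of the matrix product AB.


(AB)_{ij} = sum_k A_{ik} B_{kj}.
For i=2, j=1:
A_{21} * B_{11} = 7 * -8 = -56
A_{22} * B_{21} = -4 * -4 = 16
Sum = -56 + 16 = -40

-40


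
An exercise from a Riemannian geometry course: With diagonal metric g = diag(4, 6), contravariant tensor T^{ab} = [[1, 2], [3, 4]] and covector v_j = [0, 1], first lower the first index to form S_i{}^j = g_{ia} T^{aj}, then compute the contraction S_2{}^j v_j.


Step 1: lower the first index. For a diagonal metric, g_{ia} T^{aj} = g_{ii} T^{ij} (no sum on i).
g_{22} = 6
S_2{}^1 = 6 * T^{21} = 6 * 3 = 18
S_2{}^2 = 6 * T^{22} = 6 * 4 = 24
Step 2: contract S_2{}^j with v_j.
S_2{}^1 * v_1 = 18 * 0 = 0
S_2{}^2 * v_2 = 24 * 1 = 24
Result = 0 + 24 = 24

24


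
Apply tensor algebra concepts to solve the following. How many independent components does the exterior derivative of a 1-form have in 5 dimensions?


The exterior derivative of a p-form is a (p+1)-form.
Its number of independent components is C(n, p+1).
n = 5, p+1 = 2
C(5, 2) = 10

10


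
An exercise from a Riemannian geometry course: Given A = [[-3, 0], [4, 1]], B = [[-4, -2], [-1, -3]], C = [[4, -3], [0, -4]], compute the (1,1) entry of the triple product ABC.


(ABC)_{11} = sum_m (AB)_{1m} C_{m1}. First compute row 1 of AB.
(AB)_{11} = -3*-4 + 0*-1 = 12
(AB)_{12} = -3*-2 + 0*-3 = 6
Now contract with column 1 of C:
(AB)_{11} * C_{11} = 12 * 4 = 48
(AB)_{12} * C_{21} = 6 * 0 = 0
(ABC)_{11} = 48 + 0 = 48

48


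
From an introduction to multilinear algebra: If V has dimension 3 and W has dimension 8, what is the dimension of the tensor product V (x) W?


The dimension of a tensor product is the product of dimensions.
dim(V) = 3, dim(W) = 8
dim(V (x) W) = 3 * 8 = 24

24


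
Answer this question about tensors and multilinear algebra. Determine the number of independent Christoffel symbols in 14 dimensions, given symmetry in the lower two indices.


Christoffel symbols Gamma^k_{ij} are symmetric in i,j, so there are d * d(d+1)/2 independent symbols.
d = 14
d(d+1)/2 = 14 * 15 / 2 = 105
Total = 14 * 105 = 1470

1470


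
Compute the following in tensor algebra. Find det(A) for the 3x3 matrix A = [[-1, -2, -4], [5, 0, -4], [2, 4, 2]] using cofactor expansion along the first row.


Expanding along the first row, det(A) = a11*M_11 - a12*M_12 + a13*M_13, where M_1j is the (1,j) minor.
Minor M_11 = 0*2 - -4*4 = 16
Minor M_12 = 5*2 - -4*2 = 18
Minor M_13 = 5*4 - 0*2 = 20
det = -1*(16) - -2*(18) + -4*(20)
    = -16 - -36 + -80
    = -60

-60


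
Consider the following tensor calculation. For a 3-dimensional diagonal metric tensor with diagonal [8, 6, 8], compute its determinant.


For a diagonal metric, the determinant is the product of diagonal entries.
Diagonal entries: 8, 6, 8
det(g) = 8 * 6 * 8 = 384

384


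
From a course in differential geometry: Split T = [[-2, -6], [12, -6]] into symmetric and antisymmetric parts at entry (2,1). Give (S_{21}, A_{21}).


T_{21} = 12
T_{12} = -6
S_{21} = (12 + -6)/2 = 6/2 = 3
A_{21} = (12 - -6)/2 = 18/2 = 9
Check: S + A = 3 + 9 = 12 = T_{21}.

(3, 9)


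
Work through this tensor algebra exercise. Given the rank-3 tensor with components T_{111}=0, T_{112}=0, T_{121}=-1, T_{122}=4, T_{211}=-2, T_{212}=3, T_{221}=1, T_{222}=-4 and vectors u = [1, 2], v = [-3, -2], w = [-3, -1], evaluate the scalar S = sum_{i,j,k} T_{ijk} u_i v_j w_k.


S = sum over i,j,k of T_{ijk} u_i v_j w_k. Expanding all 8 terms:
T_{111}*u_1*v_1*w_1 = 0*1*-3*-3 = 0  (running total: 0)
T_{112}*u_1*v_1*w_2 = 0*1*-3*-1 = 0  (running total: 0)
T_{121}*u_1*v_2*w_1 = -1*1*-2*-3 = -6  (running total: -6)
T_{122}*u_1*v_2*w_2 = 4*1*-2*-1 = 8  (running total: 2)
T_{211}*u_2*v_1*w_1 = -2*2*-3*-3 = -36  (running total: -34)
T_{212}*u_2*v_1*w_2 = 3*2*-3*-1 = 18  (running total: -16)
T_{221}*u_2*v_2*w_1 = 1*2*-2*-3 = 12  (running total: -4)
T_{222}*u_2*v_2*w_2 = -4*2*-2*-1 = -16  (running total: -20)
S = -20

-20
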